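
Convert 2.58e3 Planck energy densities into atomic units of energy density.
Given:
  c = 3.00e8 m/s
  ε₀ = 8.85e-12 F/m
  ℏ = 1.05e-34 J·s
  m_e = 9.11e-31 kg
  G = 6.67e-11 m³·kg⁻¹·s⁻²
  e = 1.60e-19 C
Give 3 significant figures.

Planck energy density: u_P = c⁷/(ℏG²) = 4.68e113 J/m³
atomic unit of energy density: u_au = E_h/a₀³ = m_e⁴e¹⁰/((4πε₀)⁵ℏ⁸) = 3.01e13 J/m³
2.58e3 × 4.68e113 / 3.01e13 = 4.01e103

4.01e103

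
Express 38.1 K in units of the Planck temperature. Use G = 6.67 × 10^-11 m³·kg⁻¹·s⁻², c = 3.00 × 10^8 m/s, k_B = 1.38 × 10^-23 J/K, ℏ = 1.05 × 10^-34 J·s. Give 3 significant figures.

2.69 × 10^-31

Planck temperature: T_P = √(ℏc⁵/G) / k_B = 1.42 × 10^32 K.
38.1 / 1.42 × 10^32 = 2.69 × 10^-31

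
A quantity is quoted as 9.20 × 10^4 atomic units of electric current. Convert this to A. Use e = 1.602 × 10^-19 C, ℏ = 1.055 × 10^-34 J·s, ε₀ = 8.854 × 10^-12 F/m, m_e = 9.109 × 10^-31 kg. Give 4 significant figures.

One atomic unit of electric current: I_au = e E_h/ℏ = m_e e⁵/((4πε₀)²ℏ³) = 6.612 × 10^-3 A.
9.20 × 10^4 × 6.612 × 10^-3 A = 608.3 A

608.3 A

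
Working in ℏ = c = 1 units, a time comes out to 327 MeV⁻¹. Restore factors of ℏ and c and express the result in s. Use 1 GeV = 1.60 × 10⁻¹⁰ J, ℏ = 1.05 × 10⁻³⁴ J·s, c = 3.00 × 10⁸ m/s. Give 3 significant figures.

2.15 × 10⁻¹⁹ s

A time is [E]⁻¹ in ℏ=c=1; restore one factor of ℏ.
1 GeV⁻¹ → ℏ × (1 GeV in J)⁻¹ = 6.56 × 10⁻²⁵ s.
Convert the energy scale: 327 MeV⁻¹ = 3.27 × 10⁵ GeV⁻¹.
Result: 3.27 × 10⁵ × 6.56 × 10⁻²⁵ = 2.15 × 10⁻¹⁹ s.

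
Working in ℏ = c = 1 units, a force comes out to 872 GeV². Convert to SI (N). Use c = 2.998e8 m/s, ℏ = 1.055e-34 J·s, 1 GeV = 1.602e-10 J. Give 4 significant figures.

7.076e8 N

Force is [E]/[L] = [E]²/(ℏc); restore (ℏc)⁻¹.
1 GeV² → 1/(ℏc) × (1 GeV in J)² = 8.114e5 N.
Result: 872 × 8.114e5 = 7.076e8 N.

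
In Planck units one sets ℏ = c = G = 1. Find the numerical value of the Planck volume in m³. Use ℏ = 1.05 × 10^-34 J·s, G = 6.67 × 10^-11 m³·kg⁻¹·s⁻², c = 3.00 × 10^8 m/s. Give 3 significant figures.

V_P = (ℏG/c³)^(3/2)
  = √(1.75 × 10^-209)
  = 4.18 × 10^-105 m³

4.18 × 10^-105 m³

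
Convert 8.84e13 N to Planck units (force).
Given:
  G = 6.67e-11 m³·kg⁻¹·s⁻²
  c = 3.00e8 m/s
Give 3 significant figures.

Planck force: F_P = c⁴/G = 1.21e44 N.
8.84e13 / 1.21e44 = 7.28e-31

7.28e-31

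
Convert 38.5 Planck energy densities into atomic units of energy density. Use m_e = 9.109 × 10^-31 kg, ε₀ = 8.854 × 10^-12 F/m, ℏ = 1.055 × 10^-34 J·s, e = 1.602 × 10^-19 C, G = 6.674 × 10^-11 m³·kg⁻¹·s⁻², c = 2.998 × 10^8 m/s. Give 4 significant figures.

6.089 × 10^101

Planck energy density: u_P = c⁷/(ℏG²) = 4.632 × 10^113 J/m³
atomic unit of energy density: u_au = E_h/a₀³ = m_e⁴e¹⁰/((4πε₀)⁵ℏ⁸) = 2.929 × 10^13 J/m³
38.5 × 4.632 × 10^113 / 2.929 × 10^13 = 6.089 × 10^101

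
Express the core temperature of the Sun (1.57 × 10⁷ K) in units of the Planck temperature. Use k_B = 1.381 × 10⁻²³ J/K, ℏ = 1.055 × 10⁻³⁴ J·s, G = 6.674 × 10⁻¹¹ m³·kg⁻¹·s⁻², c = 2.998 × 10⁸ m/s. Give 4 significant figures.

Planck temperature: T_P = √(ℏc⁵/G) / k_B = 1.417 × 10³² K.
1.57 × 10⁷ / 1.417 × 10³² = 1.108 × 10⁻²⁵

1.108 × 10⁻²⁵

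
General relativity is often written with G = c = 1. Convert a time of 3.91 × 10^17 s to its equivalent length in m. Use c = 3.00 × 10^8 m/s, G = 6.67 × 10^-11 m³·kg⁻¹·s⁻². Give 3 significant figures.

Time → length via c.
3.91 × 10^17 s × (c) = 1.17 × 10^26 m

1.17 × 10^26 m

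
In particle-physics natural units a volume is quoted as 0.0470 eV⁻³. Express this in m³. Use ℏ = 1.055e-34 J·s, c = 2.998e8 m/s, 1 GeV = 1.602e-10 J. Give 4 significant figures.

3.617e-22 m³

Volume is [L]³ = [E]⁻³·(ℏc)³.
1 GeV⁻³ → (ℏc)³ × (1 GeV in J)⁻³ = 7.696e-48 m³.
Convert the energy scale: 0.0470 eV⁻³ = 4.70e25 GeV⁻³.
Result: 4.70e25 × 7.696e-48 = 3.617e-22 m³.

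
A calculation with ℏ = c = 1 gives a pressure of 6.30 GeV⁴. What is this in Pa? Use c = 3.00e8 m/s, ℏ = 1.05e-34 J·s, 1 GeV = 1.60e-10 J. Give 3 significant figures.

1.32e38 Pa

Pressure is [E]/[L]³ = [E]⁴/(ℏc)³.
1 GeV⁴ → 1/(ℏc)³ × (1 GeV in J)⁴ = 2.10e37 Pa.
Result: 6.30 × 2.10e37 = 1.32e38 Pa.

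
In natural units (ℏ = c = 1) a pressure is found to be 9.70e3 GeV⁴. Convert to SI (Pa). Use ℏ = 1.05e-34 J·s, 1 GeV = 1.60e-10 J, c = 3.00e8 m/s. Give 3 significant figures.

2.03e41 Pa

Pressure is [E]/[L]³ = [E]⁴/(ℏc)³.
1 GeV⁴ → 1/(ℏc)³ × (1 GeV in J)⁴ = 2.10e37 Pa.
Result: 9.70e3 × 2.10e37 = 2.03e41 Pa.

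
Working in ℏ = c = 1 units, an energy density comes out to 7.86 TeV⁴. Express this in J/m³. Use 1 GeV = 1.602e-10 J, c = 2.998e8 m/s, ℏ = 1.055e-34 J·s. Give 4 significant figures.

[E]/[L]³ = [E]⁴/(ℏc)³; restore (ℏc)⁻³.
1 GeV⁴ → 1/(ℏc)³ × (1 GeV in J)⁴ = 2.082e37 J/m³.
Convert the energy scale: 7.86 TeV⁴ = 7.86e12 GeV⁴.
Result: 7.86e12 × 2.082e37 = 1.636e50 J/m³.

1.636e50 J/m³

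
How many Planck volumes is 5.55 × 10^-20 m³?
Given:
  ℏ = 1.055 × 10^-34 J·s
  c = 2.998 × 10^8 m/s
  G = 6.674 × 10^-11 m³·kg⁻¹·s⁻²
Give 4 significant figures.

1.314 × 10^85

Planck volume: V_P = (ℏG/c³)^(3/2) = 4.224 × 10^-105 m³.
5.55 × 10^-20 / 4.224 × 10^-105 = 1.314 × 10^85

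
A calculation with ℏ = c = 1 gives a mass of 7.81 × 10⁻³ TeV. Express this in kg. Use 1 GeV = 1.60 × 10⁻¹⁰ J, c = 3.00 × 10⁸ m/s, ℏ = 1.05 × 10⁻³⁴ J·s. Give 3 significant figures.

Mass is [E]/c²; divide by c².
1 GeV → 1/c² × (1 GeV in J) = 1.78 × 10⁻²⁷ kg.
Convert the energy scale: 7.81 × 10⁻³ TeV = 7.81 GeV.
Result: 7.81 × 1.78 × 10⁻²⁷ = 1.39 × 10⁻²⁶ kg.

1.39 × 10⁻²⁶ kg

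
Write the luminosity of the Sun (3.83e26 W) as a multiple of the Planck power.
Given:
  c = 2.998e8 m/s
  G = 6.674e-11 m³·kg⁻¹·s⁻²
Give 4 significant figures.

1.055e-26

Planck power: P_P = c⁵/G = 3.629e52 W.
3.83e26 / 3.629e52 = 1.055e-26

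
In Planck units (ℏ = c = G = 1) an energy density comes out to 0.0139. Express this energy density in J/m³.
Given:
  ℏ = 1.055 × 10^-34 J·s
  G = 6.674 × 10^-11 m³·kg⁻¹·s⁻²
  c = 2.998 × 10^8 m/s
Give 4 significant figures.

6.439 × 10^111 J/m³

One Planck energy density: u_P = c⁷/(ℏG²) = 4.632 × 10^113 J/m³.
0.0139 × 4.632 × 10^113 J/m³ = 6.439 × 10^111 J/m³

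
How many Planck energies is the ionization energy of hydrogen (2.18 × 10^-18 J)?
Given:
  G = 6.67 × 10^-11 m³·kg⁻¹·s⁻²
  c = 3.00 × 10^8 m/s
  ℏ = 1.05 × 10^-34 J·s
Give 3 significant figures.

Planck energy: E_P = √(ℏc⁵/G) = 1.96 × 10^9 J.
2.18 × 10^-18 / 1.96 × 10^9 = 1.11 × 10^-27

1.11 × 10^-27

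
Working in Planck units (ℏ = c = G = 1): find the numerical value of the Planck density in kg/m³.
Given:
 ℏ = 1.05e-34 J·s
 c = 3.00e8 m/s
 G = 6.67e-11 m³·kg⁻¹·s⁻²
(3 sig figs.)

5.20e96 kg/m³

From ℏ = c = G = 1 the density scale is ρ_P = c⁵/(ℏG²).
  = 2.43e42 / 4.67e-55
  = 5.20e96 kg/m³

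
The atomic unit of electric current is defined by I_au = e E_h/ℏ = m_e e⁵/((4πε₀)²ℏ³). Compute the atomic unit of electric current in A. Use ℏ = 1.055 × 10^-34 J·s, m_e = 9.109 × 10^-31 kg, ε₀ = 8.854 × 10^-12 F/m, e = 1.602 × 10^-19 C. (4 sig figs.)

I_au = e E_h/ℏ = m_e e⁵/((4πε₀)²ℏ³)
E_h = 4.354 × 10^-18 J
e·E_h/ℏ = 6.612 × 10^-3 A

6.612 × 10^-3 A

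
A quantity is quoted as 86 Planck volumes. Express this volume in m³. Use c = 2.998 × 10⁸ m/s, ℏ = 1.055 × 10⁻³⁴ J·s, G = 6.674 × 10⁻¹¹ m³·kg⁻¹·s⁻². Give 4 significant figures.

One Planck volume: V_P = (ℏG/c³)^(3/2) = 4.224 × 10⁻¹⁰⁵ m³.
86 × 4.224 × 10⁻¹⁰⁵ m³ = 3.633 × 10⁻¹⁰³ m³

3.633 × 10⁻¹⁰³ m³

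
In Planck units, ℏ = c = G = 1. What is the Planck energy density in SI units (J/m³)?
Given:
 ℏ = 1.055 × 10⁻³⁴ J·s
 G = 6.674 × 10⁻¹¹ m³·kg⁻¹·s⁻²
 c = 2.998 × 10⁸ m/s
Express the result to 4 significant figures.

4.632 × 10¹¹³ J/m³

Dimensional analysis gives u_P = c⁷/(ℏG²).
  = 2.177 × 10⁵⁹ / 4.699 × 10⁻⁵⁵
  = 4.632 × 10¹¹³ J/m³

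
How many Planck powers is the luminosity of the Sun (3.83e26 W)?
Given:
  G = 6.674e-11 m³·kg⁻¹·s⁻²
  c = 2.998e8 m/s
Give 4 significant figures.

1.055e-26

Planck power: P_P = c⁵/G = 3.629e52 W.
3.83e26 / 3.629e52 = 1.055e-26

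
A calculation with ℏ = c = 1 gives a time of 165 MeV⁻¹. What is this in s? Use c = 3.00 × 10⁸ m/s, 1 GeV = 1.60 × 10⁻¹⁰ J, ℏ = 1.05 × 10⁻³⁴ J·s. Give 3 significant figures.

A time is [E]⁻¹ in ℏ=c=1; restore one factor of ℏ.
1 GeV⁻¹ → ℏ × (1 GeV in J)⁻¹ = 6.56 × 10⁻²⁵ s.
Convert the energy scale: 165 MeV⁻¹ = 1.65 × 10⁵ GeV⁻¹.
Result: 1.65 × 10⁵ × 6.56 × 10⁻²⁵ = 1.08 × 10⁻¹⁹ s.

1.08 × 10⁻¹⁹ s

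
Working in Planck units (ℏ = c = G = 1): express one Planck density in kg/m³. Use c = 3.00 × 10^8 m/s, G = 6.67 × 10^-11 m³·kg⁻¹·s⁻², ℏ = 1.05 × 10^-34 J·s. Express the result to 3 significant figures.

From ℏ = c = G = 1 the density scale is ρ_P = c⁵/(ℏG²).
  = 2.43 × 10^42 / 4.67 × 10^-55
  = 5.20 × 10^96 kg/m³

5.20 × 10^96 kg/m³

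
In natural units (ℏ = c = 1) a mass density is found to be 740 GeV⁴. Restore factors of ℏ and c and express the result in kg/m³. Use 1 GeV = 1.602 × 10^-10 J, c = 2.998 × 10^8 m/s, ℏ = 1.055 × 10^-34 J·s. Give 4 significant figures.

Mass density is [E]/(c²[L]³) = [E]⁴/(ℏ³c⁵).
1 GeV⁴ → 1/(ℏ³c⁵) × (1 GeV in J)⁴ = 2.316 × 10^20 kg/m³.
Result: 740 × 2.316 × 10^20 = 1.714 × 10^23 kg/m³.

1.714 × 10^23 kg/m³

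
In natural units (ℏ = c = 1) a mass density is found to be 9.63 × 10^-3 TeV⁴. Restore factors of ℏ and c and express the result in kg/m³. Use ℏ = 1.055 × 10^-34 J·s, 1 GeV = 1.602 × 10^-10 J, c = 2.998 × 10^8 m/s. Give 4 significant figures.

Mass density is [E]/(c²[L]³) = [E]⁴/(ℏ³c⁵).
1 GeV⁴ → 1/(ℏ³c⁵) × (1 GeV in J)⁴ = 2.316 × 10^20 kg/m³.
Convert the energy scale: 9.63 × 10^-3 TeV⁴ = 9.63 × 10^9 GeV⁴.
Result: 9.63 × 10^9 × 2.316 × 10^20 = 2.230 × 10^30 kg/m³.

2.230 × 10^30 kg/m³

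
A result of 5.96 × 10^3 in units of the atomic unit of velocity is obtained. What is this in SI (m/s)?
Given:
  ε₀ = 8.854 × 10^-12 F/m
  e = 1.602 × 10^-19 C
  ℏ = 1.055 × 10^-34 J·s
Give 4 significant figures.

1.303 × 10^10 m/s

One atomic unit of velocity: v_au = e²/(4πε₀ℏ) = 2.186 × 10^6 m/s.
5.96 × 10^3 × 2.186 × 10^6 m/s = 1.303 × 10^10 m/s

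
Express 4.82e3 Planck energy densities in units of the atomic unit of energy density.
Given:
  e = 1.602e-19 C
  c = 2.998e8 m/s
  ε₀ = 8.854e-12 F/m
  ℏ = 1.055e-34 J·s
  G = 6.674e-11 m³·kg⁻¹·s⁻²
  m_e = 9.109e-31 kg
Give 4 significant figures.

Planck energy density: u_P = c⁷/(ℏG²) = 4.632e113 J/m³
atomic unit of energy density: u_au = E_h/a₀³ = m_e⁴e¹⁰/((4πε₀)⁵ℏ⁸) = 2.929e13 J/m³
4.82e3 × 4.632e113 / 2.929e13 = 7.623e103

7.623e103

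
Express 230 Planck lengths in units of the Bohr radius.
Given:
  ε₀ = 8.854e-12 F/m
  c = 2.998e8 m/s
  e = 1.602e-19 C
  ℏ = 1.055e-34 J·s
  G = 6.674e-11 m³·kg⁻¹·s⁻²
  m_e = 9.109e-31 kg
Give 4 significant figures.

7.018e-23

Planck length: ℓ_P = √(ℏG/c³) = 1.616e-35 m
Bohr radius: a₀ = 4πε₀ℏ²/(m_e e²) = 5.297e-11 m
230 × 1.616e-35 / 5.297e-11 = 7.018e-23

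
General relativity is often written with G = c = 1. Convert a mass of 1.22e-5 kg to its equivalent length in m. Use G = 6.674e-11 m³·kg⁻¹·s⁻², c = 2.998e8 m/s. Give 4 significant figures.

In G = c = 1 units mass has dimensions of length; the conversion factor is G/c².
1.22e-5 kg × (G/c²) = 9.059e-33 m

9.059e-33 m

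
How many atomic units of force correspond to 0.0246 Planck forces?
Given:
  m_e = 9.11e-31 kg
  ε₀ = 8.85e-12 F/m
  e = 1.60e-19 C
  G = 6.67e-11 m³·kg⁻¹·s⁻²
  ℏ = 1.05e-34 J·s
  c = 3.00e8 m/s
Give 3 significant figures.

Planck force: F_P = c⁴/G = 1.21e44 N
atomic unit of force: F_au = E_h/a₀ = m_e²e⁶/((4πε₀)³ℏ⁴) = 8.33e-8 N
0.0246 × 1.21e44 / 8.33e-8 = 3.59e49

3.59e49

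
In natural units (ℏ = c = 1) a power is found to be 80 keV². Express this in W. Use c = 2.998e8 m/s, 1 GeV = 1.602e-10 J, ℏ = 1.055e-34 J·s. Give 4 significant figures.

Power is [E]/[T] = [E]²/ℏ.
1 GeV² → 1/ℏ × (1 GeV in J)² = 2.433e14 W.
Convert the energy scale: 80 keV² = 8.00e-11 GeV².
Result: 8.00e-11 × 2.433e14 = 1.946e4 W.

1.946e4 W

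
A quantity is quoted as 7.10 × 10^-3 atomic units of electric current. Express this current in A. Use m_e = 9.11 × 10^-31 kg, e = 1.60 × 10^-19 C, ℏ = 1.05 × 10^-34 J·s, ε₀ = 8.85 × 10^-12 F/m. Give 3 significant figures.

One atomic unit of electric current: I_au = e E_h/ℏ = m_e e⁵/((4πε₀)²ℏ³) = 6.67 × 10^-3 A.
7.10 × 10^-3 × 6.67 × 10^-3 A = 4.74 × 10^-5 A

4.74 × 10^-5 A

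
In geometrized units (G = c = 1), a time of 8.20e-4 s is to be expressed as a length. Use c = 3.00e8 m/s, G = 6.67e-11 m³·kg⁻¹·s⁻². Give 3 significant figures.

2.46e5 m

Time → length via c.
8.20e-4 s × (c) = 2.46e5 m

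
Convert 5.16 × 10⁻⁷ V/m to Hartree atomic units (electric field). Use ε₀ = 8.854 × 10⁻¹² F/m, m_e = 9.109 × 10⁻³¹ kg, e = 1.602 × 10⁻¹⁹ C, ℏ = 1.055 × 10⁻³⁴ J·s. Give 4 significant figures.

1.006 × 10⁻¹⁸

atomic unit of electric field: E_au = E_h/(e a₀) = m_e²e⁵/((4πε₀)³ℏ⁴) = 5.131 × 10¹¹ V/m.
5.16 × 10⁻⁷ / 5.131 × 10¹¹ = 1.006 × 10⁻¹⁸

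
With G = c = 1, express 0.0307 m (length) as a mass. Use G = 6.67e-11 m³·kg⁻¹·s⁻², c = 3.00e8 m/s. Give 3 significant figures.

4.14e25 kg

Length → mass via c²/G.
0.0307 m × (c²/G) = 4.14e25 kg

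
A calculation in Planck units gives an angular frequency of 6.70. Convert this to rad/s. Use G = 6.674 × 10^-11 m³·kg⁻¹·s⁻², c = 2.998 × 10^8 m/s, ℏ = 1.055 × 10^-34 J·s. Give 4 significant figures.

1.243 × 10^44 rad/s

One Planck angular frequency: ω_P = √(c⁵/(ℏG)) = 1.855 × 10^43 rad/s.
6.70 × 1.855 × 10^43 rad/s = 1.243 × 10^44 rad/s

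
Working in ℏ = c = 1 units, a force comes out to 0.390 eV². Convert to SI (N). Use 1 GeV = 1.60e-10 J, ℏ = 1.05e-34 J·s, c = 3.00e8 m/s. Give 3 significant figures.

Force is [E]/[L] = [E]²/(ℏc); restore (ℏc)⁻¹.
1 GeV² → 1/(ℏc) × (1 GeV in J)² = 8.13e5 N.
Convert the energy scale: 0.390 eV² = 3.90e-19 GeV².
Result: 3.90e-19 × 8.13e5 = 3.17e-13 N.

3.17e-13 N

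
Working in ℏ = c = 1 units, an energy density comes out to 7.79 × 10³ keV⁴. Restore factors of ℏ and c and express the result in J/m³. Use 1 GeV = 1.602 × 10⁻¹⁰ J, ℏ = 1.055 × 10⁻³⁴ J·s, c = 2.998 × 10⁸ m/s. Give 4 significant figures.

1.622 × 10¹⁷ J/m³

[E]/[L]³ = [E]⁴/(ℏc)³; restore (ℏc)⁻³.
1 GeV⁴ → 1/(ℏc)³ × (1 GeV in J)⁴ = 2.082 × 10³⁷ J/m³.
Convert the energy scale: 7.79 × 10³ keV⁴ = 7.79 × 10⁻²¹ GeV⁴.
Result: 7.79 × 10⁻²¹ × 2.082 × 10³⁷ = 1.622 × 10¹⁷ J/m³.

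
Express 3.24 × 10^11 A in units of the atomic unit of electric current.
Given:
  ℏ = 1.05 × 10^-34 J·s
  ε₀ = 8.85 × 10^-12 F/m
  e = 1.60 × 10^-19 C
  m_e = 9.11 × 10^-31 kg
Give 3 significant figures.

atomic unit of electric current: I_au = e E_h/ℏ = m_e e⁵/((4πε₀)²ℏ³) = 6.67 × 10^-3 A.
3.24 × 10^11 / 6.67 × 10^-3 = 4.86 × 10^13

4.86 × 10^13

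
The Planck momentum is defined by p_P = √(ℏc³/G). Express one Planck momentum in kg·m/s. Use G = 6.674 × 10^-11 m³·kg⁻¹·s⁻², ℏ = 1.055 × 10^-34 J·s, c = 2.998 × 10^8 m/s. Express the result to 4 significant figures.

p_P = √(ℏc³/G)
  = √(42.60)
  = 6.527 kg·m/s

6.527 kg·m/s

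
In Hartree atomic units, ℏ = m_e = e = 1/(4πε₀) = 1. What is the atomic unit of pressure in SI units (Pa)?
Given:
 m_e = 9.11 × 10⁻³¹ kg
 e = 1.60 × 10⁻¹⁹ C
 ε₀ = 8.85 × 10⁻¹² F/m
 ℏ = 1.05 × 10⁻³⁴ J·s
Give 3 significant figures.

Dimensional analysis gives P_au = E_h/a₀³ = m_e⁴e¹⁰/((4πε₀)⁵ℏ⁸).
E_h = 4.38 × 10⁻¹⁸ J
a₀ = 5.26 × 10⁻¹¹ m
E_h/a₀³ = 3.01 × 10¹³ Pa

3.01 × 10¹³ Pa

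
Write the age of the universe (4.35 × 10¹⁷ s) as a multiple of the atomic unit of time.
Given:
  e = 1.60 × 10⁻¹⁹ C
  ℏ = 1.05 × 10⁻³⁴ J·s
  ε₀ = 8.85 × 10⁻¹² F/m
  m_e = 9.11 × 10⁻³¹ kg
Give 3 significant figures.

atomic unit of time: τ_au = (4πε₀)²ℏ³/(m_e e⁴) = 2.40 × 10⁻¹⁷ s.
4.35 × 10¹⁷ / 2.40 × 10⁻¹⁷ = 1.81 × 10³⁴

1.81 × 10³⁴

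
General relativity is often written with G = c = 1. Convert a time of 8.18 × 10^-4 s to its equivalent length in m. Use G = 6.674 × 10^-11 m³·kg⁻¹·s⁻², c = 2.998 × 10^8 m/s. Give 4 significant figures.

2.452 × 10^5 m

Time → length via c.
8.18 × 10^-4 s × (c) = 2.452 × 10^5 m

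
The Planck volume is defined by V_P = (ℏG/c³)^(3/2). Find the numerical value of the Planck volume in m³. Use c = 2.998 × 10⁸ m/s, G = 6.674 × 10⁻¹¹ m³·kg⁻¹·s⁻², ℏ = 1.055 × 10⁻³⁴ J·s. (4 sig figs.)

V_P = (ℏG/c³)^(3/2)
  = √(1.784 × 10⁻²⁰⁹)
  = 4.224 × 10⁻¹⁰⁵ m³

4.224 × 10⁻¹⁰⁵ m³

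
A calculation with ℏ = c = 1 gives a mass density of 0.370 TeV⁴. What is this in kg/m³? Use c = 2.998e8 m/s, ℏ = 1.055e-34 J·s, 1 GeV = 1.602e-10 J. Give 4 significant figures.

8.569e31 kg/m³

Mass density is [E]/(c²[L]³) = [E]⁴/(ℏ³c⁵).
1 GeV⁴ → 1/(ℏ³c⁵) × (1 GeV in J)⁴ = 2.316e20 kg/m³.
Convert the energy scale: 0.370 TeV⁴ = 3.70e11 GeV⁴.
Result: 3.70e11 × 2.316e20 = 8.569e31 kg/m³.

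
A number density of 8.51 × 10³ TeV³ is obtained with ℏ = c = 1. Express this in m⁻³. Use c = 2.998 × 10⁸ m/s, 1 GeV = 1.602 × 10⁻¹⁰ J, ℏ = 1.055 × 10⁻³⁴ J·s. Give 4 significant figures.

1.106 × 10⁶⁰ m⁻³

Number density is [L]⁻³ = [E]³/(ℏc)³.
1 GeV³ → 1/(ℏc)³ × (1 GeV in J)³ = 1.299 × 10⁴⁷ m⁻³.
Convert the energy scale: 8.51 × 10³ TeV³ = 8.51 × 10¹² GeV³.
Result: 8.51 × 10¹² × 1.299 × 10⁴⁷ = 1.106 × 10⁶⁰ m⁻³.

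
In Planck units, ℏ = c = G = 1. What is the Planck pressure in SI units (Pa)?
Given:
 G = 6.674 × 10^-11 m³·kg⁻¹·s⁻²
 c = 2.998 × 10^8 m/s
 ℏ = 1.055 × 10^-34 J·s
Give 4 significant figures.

Dimensional analysis gives p_P = c⁷/(ℏG²).
  = 2.177 × 10^59 / 4.699 × 10^-55
  = 4.632 × 10^113 Pa

4.632 × 10^113 Pa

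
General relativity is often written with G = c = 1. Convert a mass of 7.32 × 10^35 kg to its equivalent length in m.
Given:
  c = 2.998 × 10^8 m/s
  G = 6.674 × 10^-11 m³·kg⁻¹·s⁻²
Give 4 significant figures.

In G = c = 1 units mass has dimensions of length; the conversion factor is G/c².
7.32 × 10^35 kg × (G/c²) = 5.435 × 10^8 m

5.435 × 10^8 m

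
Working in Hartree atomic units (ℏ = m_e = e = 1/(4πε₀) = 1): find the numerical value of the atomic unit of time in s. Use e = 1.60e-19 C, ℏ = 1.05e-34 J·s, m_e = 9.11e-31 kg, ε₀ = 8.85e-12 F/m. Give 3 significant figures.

The unique combination of the constants set to 1 with dimensions of time is τ_au = (4πε₀)²ℏ³/(m_e e⁴).
E_h = 4.38e-18 J
ℏ/E_h = 2.40e-17 s

2.40e-17 s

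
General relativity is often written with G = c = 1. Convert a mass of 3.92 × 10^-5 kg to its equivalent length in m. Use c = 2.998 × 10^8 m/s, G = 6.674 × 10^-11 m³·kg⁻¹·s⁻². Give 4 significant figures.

2.911 × 10^-32 m

In G = c = 1 units mass has dimensions of length; the conversion factor is G/c².
3.92 × 10^-5 kg × (G/c²) = 2.911 × 10^-32 m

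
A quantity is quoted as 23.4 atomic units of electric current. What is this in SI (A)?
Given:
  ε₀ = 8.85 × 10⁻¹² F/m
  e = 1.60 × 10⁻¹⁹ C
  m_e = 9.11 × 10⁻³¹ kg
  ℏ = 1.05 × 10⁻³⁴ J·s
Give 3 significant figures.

0.156 A

One atomic unit of electric current: I_au = e E_h/ℏ = m_e e⁵/((4πε₀)²ℏ³) = 6.67 × 10⁻³ A.
23.4 × 6.67 × 10⁻³ A = 0.156 A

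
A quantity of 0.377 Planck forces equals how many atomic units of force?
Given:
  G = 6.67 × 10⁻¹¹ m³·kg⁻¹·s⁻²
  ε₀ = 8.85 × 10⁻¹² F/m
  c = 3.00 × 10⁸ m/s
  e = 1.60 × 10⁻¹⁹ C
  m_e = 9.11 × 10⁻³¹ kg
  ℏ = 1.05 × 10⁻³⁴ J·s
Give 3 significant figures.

Planck force: F_P = c⁴/G = 1.21 × 10⁴⁴ N
atomic unit of force: F_au = E_h/a₀ = m_e²e⁶/((4πε₀)³ℏ⁴) = 8.33 × 10⁻⁸ N
0.377 × 1.21 × 10⁴⁴ / 8.33 × 10⁻⁸ = 5.50 × 10⁵⁰

5.50 × 10⁵⁰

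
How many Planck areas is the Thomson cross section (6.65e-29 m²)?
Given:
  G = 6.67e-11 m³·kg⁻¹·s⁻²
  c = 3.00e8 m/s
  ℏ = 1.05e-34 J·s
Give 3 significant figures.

Planck area: A_P = ℏG/c³ = 2.59e-70 m².
6.65e-29 / 2.59e-70 = 2.56e41

2.56e41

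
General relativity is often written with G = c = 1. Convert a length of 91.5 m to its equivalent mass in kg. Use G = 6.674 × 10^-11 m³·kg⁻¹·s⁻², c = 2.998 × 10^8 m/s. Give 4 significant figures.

1.232 × 10^29 kg

Length → mass via c²/G.
91.5 m × (c²/G) = 1.232 × 10^29 kg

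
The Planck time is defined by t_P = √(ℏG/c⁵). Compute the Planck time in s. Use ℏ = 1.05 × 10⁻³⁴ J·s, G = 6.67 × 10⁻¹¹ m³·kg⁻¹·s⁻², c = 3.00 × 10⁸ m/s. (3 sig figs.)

t_P = √(ℏG/c⁵)
  = √(2.88 × 10⁻⁸⁷)
  = 5.37 × 10⁻⁴⁴ s

5.37 × 10⁻⁴⁴ s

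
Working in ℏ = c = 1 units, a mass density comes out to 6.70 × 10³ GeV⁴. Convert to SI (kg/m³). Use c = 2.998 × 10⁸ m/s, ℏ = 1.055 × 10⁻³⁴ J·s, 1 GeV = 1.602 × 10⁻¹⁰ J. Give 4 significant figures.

Mass density is [E]/(c²[L]³) = [E]⁴/(ℏ³c⁵).
1 GeV⁴ → 1/(ℏ³c⁵) × (1 GeV in J)⁴ = 2.316 × 10²⁰ kg/m³.
Result: 6.70 × 10³ × 2.316 × 10²⁰ = 1.552 × 10²⁴ kg/m³.

1.552 × 10²⁴ kg/m³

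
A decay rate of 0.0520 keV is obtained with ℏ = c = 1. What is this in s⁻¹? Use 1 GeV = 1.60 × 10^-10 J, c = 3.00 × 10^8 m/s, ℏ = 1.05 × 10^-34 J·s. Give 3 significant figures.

A rate is [E]/ℏ; divide by ℏ.
1 GeV → 1/ℏ × (1 GeV in J) = 1.52 × 10^24 s⁻¹.
Convert the energy scale: 0.0520 keV = 5.20 × 10^-8 GeV.
Result: 5.20 × 10^-8 × 1.52 × 10^24 = 7.92 × 10^16 s⁻¹.

7.92 × 10^16 s⁻¹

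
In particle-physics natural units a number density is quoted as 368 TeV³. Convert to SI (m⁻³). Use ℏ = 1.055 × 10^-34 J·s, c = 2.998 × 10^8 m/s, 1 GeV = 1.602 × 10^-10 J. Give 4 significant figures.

Number density is [L]⁻³ = [E]³/(ℏc)³.
1 GeV³ → 1/(ℏc)³ × (1 GeV in J)³ = 1.299 × 10^47 m⁻³.
Convert the energy scale: 368 TeV³ = 3.68 × 10^11 GeV³.
Result: 3.68 × 10^11 × 1.299 × 10^47 = 4.782 × 10^58 m⁻³.

4.782 × 10^58 m⁻³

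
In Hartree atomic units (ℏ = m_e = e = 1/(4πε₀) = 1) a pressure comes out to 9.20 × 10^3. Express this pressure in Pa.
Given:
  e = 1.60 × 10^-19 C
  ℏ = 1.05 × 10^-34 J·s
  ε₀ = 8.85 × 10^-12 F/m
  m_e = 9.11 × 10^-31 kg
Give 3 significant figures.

One atomic unit of pressure: P_au = E_h/a₀³ = m_e⁴e¹⁰/((4πε₀)⁵ℏ⁸) = 3.01 × 10^13 Pa.
9.20 × 10^3 × 3.01 × 10^13 Pa = 2.77 × 10^17 Pa

2.77 × 10^17 Pa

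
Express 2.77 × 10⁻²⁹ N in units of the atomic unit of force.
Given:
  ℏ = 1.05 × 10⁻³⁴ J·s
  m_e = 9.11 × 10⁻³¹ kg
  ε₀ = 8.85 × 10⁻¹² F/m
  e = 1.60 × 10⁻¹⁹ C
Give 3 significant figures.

atomic unit of force: F_au = E_h/a₀ = m_e²e⁶/((4πε₀)³ℏ⁴) = 8.33 × 10⁻⁸ N.
2.77 × 10⁻²⁹ / 8.33 × 10⁻⁸ = 3.33 × 10⁻²²

3.33 × 10⁻²²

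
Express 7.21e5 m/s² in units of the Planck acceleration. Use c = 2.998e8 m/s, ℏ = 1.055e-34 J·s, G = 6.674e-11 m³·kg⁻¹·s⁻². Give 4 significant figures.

1.297e-46

Planck acceleration: a_P = √(c⁷/(ℏG)) = 5.560e51 m/s².
7.21e5 / 5.560e51 = 1.297e-46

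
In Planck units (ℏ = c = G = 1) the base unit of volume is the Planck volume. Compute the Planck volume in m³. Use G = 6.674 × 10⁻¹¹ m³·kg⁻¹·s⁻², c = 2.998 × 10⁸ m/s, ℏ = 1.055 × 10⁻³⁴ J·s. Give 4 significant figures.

V_P = (ℏG/c³)^(3/2)
  = √(1.784 × 10⁻²⁰⁹)
  = 4.224 × 10⁻¹⁰⁵ m³

4.224 × 10⁻¹⁰⁵ m³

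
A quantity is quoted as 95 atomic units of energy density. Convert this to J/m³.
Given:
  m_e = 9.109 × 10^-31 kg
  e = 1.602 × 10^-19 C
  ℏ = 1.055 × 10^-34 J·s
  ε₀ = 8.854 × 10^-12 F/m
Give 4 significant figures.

One atomic unit of energy density: u_au = E_h/a₀³ = m_e⁴e¹⁰/((4πε₀)⁵ℏ⁸) = 2.929 × 10^13 J/m³.
95 × 2.929 × 10^13 J/m³ = 2.783 × 10^15 J/m³

2.783 × 10^15 J/m³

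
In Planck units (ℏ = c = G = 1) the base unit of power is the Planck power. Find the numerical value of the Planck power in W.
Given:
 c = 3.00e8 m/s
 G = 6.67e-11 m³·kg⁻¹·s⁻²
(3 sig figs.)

P_P = c⁵/G
  = 2.43e42 / 6.67e-11
  = 3.64e52 W

3.64e52 W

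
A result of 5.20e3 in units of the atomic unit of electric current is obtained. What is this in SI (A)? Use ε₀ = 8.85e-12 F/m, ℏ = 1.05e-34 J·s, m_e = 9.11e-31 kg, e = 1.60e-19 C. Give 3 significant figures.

One atomic unit of electric current: I_au = e E_h/ℏ = m_e e⁵/((4πε₀)²ℏ³) = 6.67e-3 A.
5.20e3 × 6.67e-3 A = 34.7 A

34.7 A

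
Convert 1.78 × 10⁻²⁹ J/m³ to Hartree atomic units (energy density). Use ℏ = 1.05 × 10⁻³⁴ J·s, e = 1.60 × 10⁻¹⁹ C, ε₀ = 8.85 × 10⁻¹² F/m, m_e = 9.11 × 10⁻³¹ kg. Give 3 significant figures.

5.91 × 10⁻⁴³

atomic unit of energy density: u_au = E_h/a₀³ = m_e⁴e¹⁰/((4πε₀)⁵ℏ⁸) = 3.01 × 10¹³ J/m³.
1.78 × 10⁻²⁹ / 3.01 × 10¹³ = 5.91 × 10⁻⁴³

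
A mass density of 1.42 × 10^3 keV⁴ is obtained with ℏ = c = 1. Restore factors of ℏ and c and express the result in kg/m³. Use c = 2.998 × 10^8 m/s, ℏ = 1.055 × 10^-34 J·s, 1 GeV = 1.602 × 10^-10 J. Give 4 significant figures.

Mass density is [E]/(c²[L]³) = [E]⁴/(ℏ³c⁵).
1 GeV⁴ → 1/(ℏ³c⁵) × (1 GeV in J)⁴ = 2.316 × 10^20 kg/m³.
Convert the energy scale: 1.42 × 10^3 keV⁴ = 1.42 × 10^-21 GeV⁴.
Result: 1.42 × 10^-21 × 2.316 × 10^20 = 0.3289 kg/m³.

0.3289 kg/m³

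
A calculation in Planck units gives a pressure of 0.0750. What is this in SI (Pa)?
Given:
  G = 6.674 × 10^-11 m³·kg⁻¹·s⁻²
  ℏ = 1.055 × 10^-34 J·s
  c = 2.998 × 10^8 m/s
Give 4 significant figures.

One Planck pressure: p_P = c⁷/(ℏG²) = 4.632 × 10^113 Pa.
0.0750 × 4.632 × 10^113 Pa = 3.474 × 10^112 Pa

3.474 × 10^112 Pa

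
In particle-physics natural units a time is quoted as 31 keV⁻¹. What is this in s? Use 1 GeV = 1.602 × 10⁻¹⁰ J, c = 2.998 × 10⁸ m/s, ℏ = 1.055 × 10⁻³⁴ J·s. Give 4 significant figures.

A time is [E]⁻¹ in ℏ=c=1; restore one factor of ℏ.
1 GeV⁻¹ → ℏ × (1 GeV in J)⁻¹ = 6.586 × 10⁻²⁵ s.
Convert the energy scale: 31 keV⁻¹ = 3.10 × 10⁷ GeV⁻¹.
Result: 3.10 × 10⁷ × 6.586 × 10⁻²⁵ = 2.042 × 10⁻¹⁷ s.

2.042 × 10⁻¹⁷ s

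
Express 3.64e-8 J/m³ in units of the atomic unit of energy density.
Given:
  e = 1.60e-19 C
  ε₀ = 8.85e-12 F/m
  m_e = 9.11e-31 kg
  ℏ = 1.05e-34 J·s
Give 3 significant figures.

1.21e-21

atomic unit of energy density: u_au = E_h/a₀³ = m_e⁴e¹⁰/((4πε₀)⁵ℏ⁸) = 3.01e13 J/m³.
3.64e-8 / 3.01e13 = 1.21e-21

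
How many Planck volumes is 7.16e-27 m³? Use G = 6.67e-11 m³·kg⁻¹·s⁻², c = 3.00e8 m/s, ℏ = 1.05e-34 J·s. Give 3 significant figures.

1.71e78

Planck volume: V_P = (ℏG/c³)^(3/2) = 4.18e-105 m³.
7.16e-27 / 4.18e-105 = 1.71e78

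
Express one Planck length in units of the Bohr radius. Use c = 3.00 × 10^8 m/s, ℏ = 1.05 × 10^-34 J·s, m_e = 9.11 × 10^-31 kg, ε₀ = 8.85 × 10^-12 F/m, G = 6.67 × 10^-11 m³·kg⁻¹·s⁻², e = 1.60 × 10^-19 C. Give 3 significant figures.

Planck length: ℓ_P = √(ℏG/c³) = 1.61 × 10^-35 m
Bohr radius: a₀ = 4πε₀ℏ²/(m_e e²) = 5.26 × 10^-11 m
ratio = 1.61 × 10^-35 / 5.26 × 10^-11 = 3.06 × 10^-25

3.06 × 10^-25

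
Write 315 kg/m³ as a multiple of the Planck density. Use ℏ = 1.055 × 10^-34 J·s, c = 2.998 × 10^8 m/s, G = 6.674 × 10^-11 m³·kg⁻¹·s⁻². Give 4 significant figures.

6.112 × 10^-95

Planck density: ρ_P = c⁵/(ℏG²) = 5.154 × 10^96 kg/m³.
315 / 5.154 × 10^96 = 6.112 × 10^-95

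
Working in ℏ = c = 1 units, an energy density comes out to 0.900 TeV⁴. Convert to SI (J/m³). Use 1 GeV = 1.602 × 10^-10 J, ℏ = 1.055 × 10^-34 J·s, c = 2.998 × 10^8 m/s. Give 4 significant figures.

1.873 × 10^49 J/m³

[E]/[L]³ = [E]⁴/(ℏc)³; restore (ℏc)⁻³.
1 GeV⁴ → 1/(ℏc)³ × (1 GeV in J)⁴ = 2.082 × 10^37 J/m³.
Convert the energy scale: 0.900 TeV⁴ = 9.00 × 10^11 GeV⁴.
Result: 9.00 × 10^11 × 2.082 × 10^37 = 1.873 × 10^49 J/m³.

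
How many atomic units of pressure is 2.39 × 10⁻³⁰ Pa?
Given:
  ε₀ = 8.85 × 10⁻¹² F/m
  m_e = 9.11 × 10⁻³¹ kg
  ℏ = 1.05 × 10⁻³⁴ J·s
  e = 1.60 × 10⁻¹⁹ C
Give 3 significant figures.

7.93 × 10⁻⁴⁴

atomic unit of pressure: P_au = E_h/a₀³ = m_e⁴e¹⁰/((4πε₀)⁵ℏ⁸) = 3.01 × 10¹³ Pa.
2.39 × 10⁻³⁰ / 3.01 × 10¹³ = 7.93 × 10⁻⁴⁴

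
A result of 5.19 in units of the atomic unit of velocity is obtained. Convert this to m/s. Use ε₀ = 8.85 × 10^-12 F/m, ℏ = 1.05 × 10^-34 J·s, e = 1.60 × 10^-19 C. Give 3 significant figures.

1.14 × 10^7 m/s

One atomic unit of velocity: v_au = e²/(4πε₀ℏ) = 2.19 × 10^6 m/s.
5.19 × 2.19 × 10^6 m/s = 1.14 × 10^7 m/s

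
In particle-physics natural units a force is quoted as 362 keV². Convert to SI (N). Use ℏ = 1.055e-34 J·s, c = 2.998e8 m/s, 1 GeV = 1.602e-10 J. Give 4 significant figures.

Force is [E]/[L] = [E]²/(ℏc); restore (ℏc)⁻¹.
1 GeV² → 1/(ℏc) × (1 GeV in J)² = 8.114e5 N.
Convert the energy scale: 362 keV² = 3.62e-10 GeV².
Result: 3.62e-10 × 8.114e5 = 2.937e-4 N.

2.937e-4 N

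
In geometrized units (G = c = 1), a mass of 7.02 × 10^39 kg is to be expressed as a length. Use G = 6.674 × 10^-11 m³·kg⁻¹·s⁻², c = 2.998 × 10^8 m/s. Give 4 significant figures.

In G = c = 1 units mass has dimensions of length; the conversion factor is G/c².
7.02 × 10^39 kg × (G/c²) = 5.213 × 10^12 m

5.213 × 10^12 m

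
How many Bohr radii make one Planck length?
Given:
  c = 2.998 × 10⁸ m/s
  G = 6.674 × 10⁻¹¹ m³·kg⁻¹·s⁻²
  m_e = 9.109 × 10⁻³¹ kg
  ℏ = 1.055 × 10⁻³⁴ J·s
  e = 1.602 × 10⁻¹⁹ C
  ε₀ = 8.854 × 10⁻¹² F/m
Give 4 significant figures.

Planck length: ℓ_P = √(ℏG/c³) = 1.616 × 10⁻³⁵ m
Bohr radius: a₀ = 4πε₀ℏ²/(m_e e²) = 5.297 × 10⁻¹¹ m
ratio = 1.616 × 10⁻³⁵ / 5.297 × 10⁻¹¹ = 3.051 × 10⁻²⁵

3.051 × 10⁻²⁵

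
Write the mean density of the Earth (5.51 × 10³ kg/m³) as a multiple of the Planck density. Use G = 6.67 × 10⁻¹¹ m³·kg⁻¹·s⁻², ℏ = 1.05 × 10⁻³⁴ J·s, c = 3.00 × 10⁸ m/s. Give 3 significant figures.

1.06 × 10⁻⁹³

Planck density: ρ_P = c⁵/(ℏG²) = 5.20 × 10⁹⁶ kg/m³.
5.51 × 10³ / 5.20 × 10⁹⁶ = 1.06 × 10⁻⁹³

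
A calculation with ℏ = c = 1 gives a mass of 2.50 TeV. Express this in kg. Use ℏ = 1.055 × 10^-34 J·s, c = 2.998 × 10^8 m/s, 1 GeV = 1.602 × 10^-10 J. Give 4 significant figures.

Mass is [E]/c²; divide by c².
1 GeV → 1/c² × (1 GeV in J) = 1.782 × 10^-27 kg.
Convert the energy scale: 2.50 TeV = 2.50 × 10^3 GeV.
Result: 2.50 × 10^3 × 1.782 × 10^-27 = 4.456 × 10^-24 kg.

4.456 × 10^-24 kg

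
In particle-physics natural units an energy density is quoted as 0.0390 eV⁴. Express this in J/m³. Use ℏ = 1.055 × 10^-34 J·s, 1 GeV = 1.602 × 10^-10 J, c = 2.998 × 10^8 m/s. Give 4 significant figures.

[E]/[L]³ = [E]⁴/(ℏc)³; restore (ℏc)⁻³.
1 GeV⁴ → 1/(ℏc)³ × (1 GeV in J)⁴ = 2.082 × 10^37 J/m³.
Convert the energy scale: 0.0390 eV⁴ = 3.90 × 10^-38 GeV⁴.
Result: 3.90 × 10^-38 × 2.082 × 10^37 = 0.8118 J/m³.

0.8118 J/m³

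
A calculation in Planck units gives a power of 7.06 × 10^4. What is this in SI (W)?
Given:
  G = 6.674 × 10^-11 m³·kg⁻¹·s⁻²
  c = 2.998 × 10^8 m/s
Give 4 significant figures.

One Planck power: P_P = c⁵/G = 3.629 × 10^52 W.
7.06 × 10^4 × 3.629 × 10^52 W = 2.562 × 10^57 W

2.562 × 10^57 W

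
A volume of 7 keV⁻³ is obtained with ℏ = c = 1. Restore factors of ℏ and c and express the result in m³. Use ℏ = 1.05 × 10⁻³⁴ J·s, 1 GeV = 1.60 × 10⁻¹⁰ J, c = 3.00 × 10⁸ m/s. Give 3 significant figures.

Volume is [L]³ = [E]⁻³·(ℏc)³.
1 GeV⁻³ → (ℏc)³ × (1 GeV in J)⁻³ = 7.63 × 10⁻⁴⁸ m³.
Convert the energy scale: 7 keV⁻³ = 7.00 × 10¹⁸ GeV⁻³.
Result: 7.00 × 10¹⁸ × 7.63 × 10⁻⁴⁸ = 5.34 × 10⁻²⁹ m³.

5.34 × 10⁻²⁹ m³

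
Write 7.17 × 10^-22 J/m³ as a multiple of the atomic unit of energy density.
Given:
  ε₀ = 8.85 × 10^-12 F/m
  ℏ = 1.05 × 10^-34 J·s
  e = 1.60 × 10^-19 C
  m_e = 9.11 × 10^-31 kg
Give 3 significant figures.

atomic unit of energy density: u_au = E_h/a₀³ = m_e⁴e¹⁰/((4πε₀)⁵ℏ⁸) = 3.01 × 10^13 J/m³.
7.17 × 10^-22 / 3.01 × 10^13 = 2.38 × 10^-35

2.38 × 10^-35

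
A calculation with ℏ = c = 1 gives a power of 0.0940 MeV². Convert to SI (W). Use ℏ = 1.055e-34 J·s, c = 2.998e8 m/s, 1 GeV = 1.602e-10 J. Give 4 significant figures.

Power is [E]/[T] = [E]²/ℏ.
1 GeV² → 1/ℏ × (1 GeV in J)² = 2.433e14 W.
Convert the energy scale: 0.0940 MeV² = 9.40e-8 GeV².
Result: 9.40e-8 × 2.433e14 = 2.287e7 W.

2.287e7 W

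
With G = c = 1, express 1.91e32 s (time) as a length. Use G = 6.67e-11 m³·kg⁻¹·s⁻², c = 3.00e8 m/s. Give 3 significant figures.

Time → length via c.
1.91e32 s × (c) = 5.73e40 m

5.73e40 m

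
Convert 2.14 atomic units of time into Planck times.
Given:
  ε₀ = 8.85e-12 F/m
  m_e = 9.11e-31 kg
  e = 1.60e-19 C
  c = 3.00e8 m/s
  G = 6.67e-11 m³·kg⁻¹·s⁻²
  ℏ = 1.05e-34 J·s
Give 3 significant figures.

9.56e26

atomic unit of time: τ_au = (4πε₀)²ℏ³/(m_e e⁴) = 2.40e-17 s
Planck time: t_P = √(ℏG/c⁵) = 5.37e-44 s
2.14 × 2.40e-17 / 5.37e-44 = 9.56e26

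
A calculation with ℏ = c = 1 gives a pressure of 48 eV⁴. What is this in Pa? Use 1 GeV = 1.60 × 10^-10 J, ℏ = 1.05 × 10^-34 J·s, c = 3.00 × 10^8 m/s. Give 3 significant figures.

Pressure is [E]/[L]³ = [E]⁴/(ℏc)³.
1 GeV⁴ → 1/(ℏc)³ × (1 GeV in J)⁴ = 2.10 × 10^37 Pa.
Convert the energy scale: 48 eV⁴ = 4.80 × 10^-35 GeV⁴.
Result: 4.80 × 10^-35 × 2.10 × 10^37 = 1.01 × 10^3 Pa.

1.01 × 10^3 Pa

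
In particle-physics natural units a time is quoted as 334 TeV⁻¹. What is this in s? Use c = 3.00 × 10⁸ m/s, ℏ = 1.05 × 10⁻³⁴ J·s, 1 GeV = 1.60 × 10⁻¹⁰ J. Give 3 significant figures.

A time is [E]⁻¹ in ℏ=c=1; restore one factor of ℏ.
1 GeV⁻¹ → ℏ × (1 GeV in J)⁻¹ = 6.56 × 10⁻²⁵ s.
Convert the energy scale: 334 TeV⁻¹ = 0.334 GeV⁻¹.
Result: 0.334 × 6.56 × 10⁻²⁵ = 2.19 × 10⁻²⁵ s.

2.19 × 10⁻²⁵ s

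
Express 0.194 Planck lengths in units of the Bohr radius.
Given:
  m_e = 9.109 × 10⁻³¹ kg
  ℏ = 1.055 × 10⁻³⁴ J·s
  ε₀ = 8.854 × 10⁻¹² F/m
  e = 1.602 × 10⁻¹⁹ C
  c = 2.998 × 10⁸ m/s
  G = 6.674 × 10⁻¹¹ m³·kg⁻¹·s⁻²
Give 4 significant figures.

Planck length: ℓ_P = √(ℏG/c³) = 1.616 × 10⁻³⁵ m
Bohr radius: a₀ = 4πε₀ℏ²/(m_e e²) = 5.297 × 10⁻¹¹ m
0.194 × 1.616 × 10⁻³⁵ / 5.297 × 10⁻¹¹ = 5.920 × 10⁻²⁶

5.920 × 10⁻²⁶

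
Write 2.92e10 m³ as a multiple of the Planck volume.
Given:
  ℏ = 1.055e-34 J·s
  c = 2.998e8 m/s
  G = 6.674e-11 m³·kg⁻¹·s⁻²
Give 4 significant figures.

6.913e114

Planck volume: V_P = (ℏG/c³)^(3/2) = 4.224e-105 m³.
2.92e10 / 4.224e-105 = 6.913e114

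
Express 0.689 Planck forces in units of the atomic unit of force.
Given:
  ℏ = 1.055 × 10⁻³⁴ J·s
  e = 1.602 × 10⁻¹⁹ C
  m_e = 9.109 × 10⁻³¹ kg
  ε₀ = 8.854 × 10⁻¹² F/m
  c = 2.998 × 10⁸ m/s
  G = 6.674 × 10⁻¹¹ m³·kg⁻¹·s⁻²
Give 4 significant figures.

Planck force: F_P = c⁴/G = 1.210 × 10⁴⁴ N
atomic unit of force: F_au = E_h/a₀ = m_e²e⁶/((4πε₀)³ℏ⁴) = 8.220 × 10⁻⁸ N
0.689 × 1.210 × 10⁴⁴ / 8.220 × 10⁻⁸ = 1.015 × 10⁵¹

1.015 × 10⁵¹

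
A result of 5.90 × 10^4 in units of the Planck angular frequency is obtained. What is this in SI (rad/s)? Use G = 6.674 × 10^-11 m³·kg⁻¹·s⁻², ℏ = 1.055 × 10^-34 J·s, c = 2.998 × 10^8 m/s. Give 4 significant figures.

1.094 × 10^48 rad/s

One Planck angular frequency: ω_P = √(c⁵/(ℏG)) = 1.855 × 10^43 rad/s.
5.90 × 10^4 × 1.855 × 10^43 rad/s = 1.094 × 10^48 rad/s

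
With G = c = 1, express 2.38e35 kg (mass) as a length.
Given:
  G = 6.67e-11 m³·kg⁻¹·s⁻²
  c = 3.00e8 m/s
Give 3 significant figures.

In G = c = 1 units mass has dimensions of length; the conversion factor is G/c².
2.38e35 kg × (G/c²) = 1.76e8 m

1.76e8 m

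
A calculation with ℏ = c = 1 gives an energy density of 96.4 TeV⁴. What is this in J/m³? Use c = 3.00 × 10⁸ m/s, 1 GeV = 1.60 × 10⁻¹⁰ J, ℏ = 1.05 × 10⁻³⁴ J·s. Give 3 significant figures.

[E]/[L]³ = [E]⁴/(ℏc)³; restore (ℏc)⁻³.
1 GeV⁴ → 1/(ℏc)³ × (1 GeV in J)⁴ = 2.10 × 10³⁷ J/m³.
Convert the energy scale: 96.4 TeV⁴ = 9.64 × 10¹³ GeV⁴.
Result: 9.64 × 10¹³ × 2.10 × 10³⁷ = 2.02 × 10⁵¹ J/m³.

2.02 × 10⁵¹ J/m³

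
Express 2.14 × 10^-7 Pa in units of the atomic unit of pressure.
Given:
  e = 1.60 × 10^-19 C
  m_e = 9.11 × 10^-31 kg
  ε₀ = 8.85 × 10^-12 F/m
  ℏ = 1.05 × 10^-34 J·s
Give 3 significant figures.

atomic unit of pressure: P_au = E_h/a₀³ = m_e⁴e¹⁰/((4πε₀)⁵ℏ⁸) = 3.01 × 10^13 Pa.
2.14 × 10^-7 / 3.01 × 10^13 = 7.10 × 10^-21

7.10 × 10^-21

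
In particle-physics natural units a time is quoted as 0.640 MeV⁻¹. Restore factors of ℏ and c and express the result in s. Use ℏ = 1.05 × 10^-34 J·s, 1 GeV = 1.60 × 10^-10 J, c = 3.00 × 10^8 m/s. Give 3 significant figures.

A time is [E]⁻¹ in ℏ=c=1; restore one factor of ℏ.
1 GeV⁻¹ → ℏ × (1 GeV in J)⁻¹ = 6.56 × 10^-25 s.
Convert the energy scale: 0.640 MeV⁻¹ = 640 GeV⁻¹.
Result: 640 × 6.56 × 10^-25 = 4.20 × 10^-22 s.

4.20 × 10^-22 s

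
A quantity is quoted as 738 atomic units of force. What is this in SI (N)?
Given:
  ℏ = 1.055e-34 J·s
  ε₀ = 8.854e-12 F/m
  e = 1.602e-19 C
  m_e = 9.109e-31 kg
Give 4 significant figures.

One atomic unit of force: F_au = E_h/a₀ = m_e²e⁶/((4πε₀)³ℏ⁴) = 8.220e-8 N.
738 × 8.220e-8 N = 6.066e-5 N

6.066e-5 N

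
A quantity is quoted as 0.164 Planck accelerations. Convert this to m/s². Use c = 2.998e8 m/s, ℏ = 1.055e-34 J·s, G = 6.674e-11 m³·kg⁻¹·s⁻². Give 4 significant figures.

One Planck acceleration: a_P = √(c⁷/(ℏG)) = 5.560e51 m/s².
0.164 × 5.560e51 m/s² = 9.119e50 m/s²

9.119e50 m/s²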